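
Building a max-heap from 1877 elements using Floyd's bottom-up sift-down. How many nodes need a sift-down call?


In a heap of 1877 elements (0-indexed array):
  Last element index: 1876
  Parent of last element: floor((1876 - 1) / 2) = 937
  Internal nodes: indices 0 to 937
  Count = floor(1877/2) = 938


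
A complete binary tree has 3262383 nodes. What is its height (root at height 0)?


In a complete binary tree, level k holds nodes 2^k .. 2^(k+1)-1 (1-indexed).
Height = floor(log2(n)) = floor(log2(3262383)) = 21
Check: 2^21 = 2097152 <= 3262383 < 4194304 = 2^22


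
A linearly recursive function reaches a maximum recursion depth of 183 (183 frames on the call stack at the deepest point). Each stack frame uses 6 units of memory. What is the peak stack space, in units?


Maximum recursion depth = 183 frames
Memory per frame = 6 units
Total stack space = depth * frame_size
= 183 * 6 = 1098


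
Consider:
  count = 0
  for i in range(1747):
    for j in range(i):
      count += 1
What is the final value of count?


For each i, the inner loop runs i times:
  i=0: inner runs 0 times
  i=1: inner runs 1 time
  i=2: inner runs 2 times
  i=3: inner runs 3 times
  i=4: inner runs 4 times
  i=5: inner runs 5 times
  i=6: inner runs 6 times
  i=7: inner runs 7 times
  ...
Total = 0 + 1 + 2 + ... + 1746 = 1747*(1747-1)/2 = 1525131


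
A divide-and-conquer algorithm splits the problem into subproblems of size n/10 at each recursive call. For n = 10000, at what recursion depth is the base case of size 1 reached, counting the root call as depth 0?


At each depth, the problem size is divided by 10:
  Depth 0: problem size = 10000
  Depth 1: problem size = 1000
  Depth 2: problem size = 100
  Depth 3: problem size = 10
  Depth 4: problem size = 1 (base case)
The base case is reached at depth log_10(10000) = 4 (the tree has 5 levels counting depth 0, but the depth asked for is 4).
Recursion depth = 4


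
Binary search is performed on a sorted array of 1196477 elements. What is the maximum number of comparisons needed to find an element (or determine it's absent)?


Binary search halves the search space each comparison:
  Step 1: search space = 1196477 -> 598238
  Step 2: search space = 598238 -> 299119
  Step 3: search space = 299119 -> 149559
  Step 4: search space = 149559 -> 74779
  Step 5: search space = 74779 -> 37389
  Step 6: search space = 37389 -> 18694
  Step 7: search space = 18694 -> 9347
  Step 8: search space = 9347 -> 4673
  Step 9: search space = 4673 -> 2336
  Step 10: search space = 2336 -> 1168
  Step 11: search space = 1168 -> 584
  Step 12: search space = 584 -> 292
  Step 13: search space = 292 -> 146
  Step 14: search space = 146 -> 73
  Step 15: search space = 73 -> 36
  Step 16: search space = 36 -> 18
  Step 17: search space = 18 -> 9
  Step 18: search space = 9 -> 4
  Step 19: search space = 4 -> 2
  Step 20: search space = 2 -> 1
  Step 21: search space = 1 (final check)
Maximum comparisons = floor(log2(1196477)) + 1 = 20 + 1 = 21


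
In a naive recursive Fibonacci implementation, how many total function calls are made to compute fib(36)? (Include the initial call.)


Let C(m) = total calls to evaluate fib(m). Then C(0)=C(1)=1, and
C(m) = 1 + C(m-1) + C(m-2) for m >= 2.
Build the table (each entry = 1 + previous two):
  C(0) = 1
  C(1) = 1
  C(2) = 1 + 1 + 1 = 3
  C(3) = 1 + 3 + 1 = 5
  C(4) = 1 + 5 + 3 = 9
  C(5) = 1 + 9 + 5 = 15
  C(6) = 1 + 15 + 9 = 25
  C(7) = 1 + 25 + 15 = 41
  C(8) = 1 + 41 + 25 = 67
  C(9) = 1 + 67 + 41 = 109
  C(10) = 1 + 109 + 67 = 177
  C(11) = 1 + 177 + 109 = 287
  C(12) = 1 + 287 + 177 = 465
  C(13) = 1 + 465 + 287 = 753
  C(14) = 1 + 753 + 465 = 1219
  C(15) = 1 + 1219 + 753 = 1973
  C(16) = 1 + 1973 + 1219 = 3193
  C(17) = 1 + 3193 + 1973 = 5167
  C(18) = 1 + 5167 + 3193 = 8361
  C(19) = 1 + 8361 + 5167 = 13529
  C(20) = 1 + 13529 + 8361 = 21891
  C(21) = 1 + 21891 + 13529 = 35421
  C(22) = 1 + 35421 + 21891 = 57313
  C(23) = 1 + 57313 + 35421 = 92735
  C(24) = 1 + 92735 + 57313 = 150049
  C(25) = 1 + 150049 + 92735 = 242785
  C(26) = 1 + 242785 + 150049 = 392835
  C(27) = 1 + 392835 + 242785 = 635621
  C(28) = 1 + 635621 + 392835 = 1028457
  C(29) = 1 + 1028457 + 635621 = 1664079
  C(30) = 1 + 1664079 + 1028457 = 2692537
  C(31) = 1 + 2692537 + 1664079 = 4356617
  C(32) = 1 + 4356617 + 2692537 = 7049155
  C(33) = 1 + 7049155 + 4356617 = 11405773
  C(34) = 1 + 11405773 + 7049155 = 18454929
  C(35) = 1 + 18454929 + 11405773 = 29860703
  C(36) = 1 + 29860703 + 18454929 = 48315633
Total calls for fib(36) = 48315633


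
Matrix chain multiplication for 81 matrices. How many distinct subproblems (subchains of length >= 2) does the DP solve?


Subproblems are indexed by (i, j) where i < j.
Number of such pairs = n*(n-1)/2
= 81 * 80 / 2
= 3240


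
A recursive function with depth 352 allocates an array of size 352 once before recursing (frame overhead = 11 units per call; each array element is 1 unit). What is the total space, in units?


Array allocation: 352 units (allocated once)
Stack frames: 352 deep * 11 per frame = 3872 units
Total = 352 + 3872 = 4224


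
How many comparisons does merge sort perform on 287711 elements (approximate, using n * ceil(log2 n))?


Recursion depth: ceil(log2(287711)) = 19
Each recursion level merges n = 287711 elements
Total = 287711 * 19 = 5466509


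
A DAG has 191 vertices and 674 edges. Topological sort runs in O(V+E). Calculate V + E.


V = 191 (vertex processing)
E = 674 (edge processing)
V + E = 191 + 674 = 865


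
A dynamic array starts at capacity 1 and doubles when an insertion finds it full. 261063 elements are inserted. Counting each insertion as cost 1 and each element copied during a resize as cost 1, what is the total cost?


n = 261063
Insertion costs: 261063
Resizes copy 1, 2, 4, ... up to the largest power of 2 that is <= n-1 = 261062, i.e. 131072.
Copy costs = 1 + 2 + 4 + 8 + 16 + 32 + 64 + 128 + 256 + 512 + 1024 + 2048 + 4096 + 8192 + 16384 + 32768 + 65536 + 131072 = 262143
Total = 261063 + 262143 = 523206


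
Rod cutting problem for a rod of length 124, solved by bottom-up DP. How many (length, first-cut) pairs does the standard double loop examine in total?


For each subproblem length i = 1..124, the inner loop considers i possible first cuts.
Total = 1 + 2 + ... + 124
= 124*(124+1)/2
= 124*125/2 = 7750


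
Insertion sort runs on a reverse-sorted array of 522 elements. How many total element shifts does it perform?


Sum of shifts = 1 + 2 + 3 + ... + 521
= 522 * 521 / 2
= 271962 / 2
= 135981


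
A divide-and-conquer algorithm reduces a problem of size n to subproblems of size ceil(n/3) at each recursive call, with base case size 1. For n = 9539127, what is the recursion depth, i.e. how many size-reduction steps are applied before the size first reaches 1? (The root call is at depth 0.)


Each step divides the size by 3 (rounding up); after k steps the size is ceil(n/3^k), which equals 1 exactly when 3^k >= n.
So the depth is the smallest k with 3^k >= 9539127, i.e. ceil(log_3(9539127)).
3^14 = 4782969 < 9539127 <= 14348907 = 3^15
Recursion depth = 15


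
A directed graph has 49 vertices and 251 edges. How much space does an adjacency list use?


Adjacency list: one list head per vertex + one entry per edge
Vertex heads: 49
Edge entries: 251
Total = 49 + 251 = 300


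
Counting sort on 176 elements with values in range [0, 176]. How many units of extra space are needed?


Output array size: 176 (to store sorted result)
Count array size: 177 (one slot per possible value, range 0 to 176)
Total extra space = 176 + 177 = 353


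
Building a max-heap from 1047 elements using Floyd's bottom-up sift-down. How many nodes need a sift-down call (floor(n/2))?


In a heap of 1047 elements (0-indexed array):
  Last element index: 1046
  Parent of last element: floor((1046 - 1) / 2) = 522
  Internal nodes: indices 0 to 522
  Count = floor(1047/2) = 523


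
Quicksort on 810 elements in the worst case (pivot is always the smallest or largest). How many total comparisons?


In the worst case, each partition step picks the worst pivot:
  Partition 1: 809 comparisons (n-1 elements to compare)
  Partition 2: 808 comparisons
  Partition 3: 807 comparisons
  Partition 4: 806 comparisons
  Partition 5: 805 comparisons
  ...
  Last partition: 0 comparisons
Total = (n-1) + (n-2) + ... + 1 + 0 = n*(n-1)/2
= 810*809/2 = 327645


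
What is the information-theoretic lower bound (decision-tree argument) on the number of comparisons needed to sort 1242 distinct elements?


A binary decision tree of height h has at most 2^h leaves and needs at least n! of them, so h >= ceil(log2(n!)).
1242! is far too large to multiply out, so use Stirling's series:
  ln(n!) ~ n ln n - n + (1/2) ln(2 pi n) + 1/(12n)  (error below 1/(360 n^3), negligible here)
  ln(1242) = 7.1244783
  n ln n = 1242 * 7.1244783 = 8848.6020
  (1/2) ln(2 pi * 1242) = (1/2) ln(7803.7162) = 4.4812
  1/(12*1242) = 0.0001
  ln(1242!) ~ 8848.6020 - 1242 + 4.4812 + 0.0001 = 7611.0833
Convert to base 2: log2(1242!) = 7611.0833 / ln 2 = 7611.0833 / 0.69314718 = 10980.4721
ceil(10980.4721) = 10981


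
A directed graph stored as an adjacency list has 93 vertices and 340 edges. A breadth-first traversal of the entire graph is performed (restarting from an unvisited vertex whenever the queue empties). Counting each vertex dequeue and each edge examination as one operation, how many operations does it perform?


A full BFS traversal dequeues each vertex once and examines each edge once.
Vertex visits: 93
Edge visits: 340
V + E = 93 + 340 = 433


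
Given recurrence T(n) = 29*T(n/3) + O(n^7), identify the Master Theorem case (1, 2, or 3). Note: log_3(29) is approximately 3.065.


Master Theorem parameters: a=29, b=3, c=7
log_b(a) = 3.065
Compare b^c with a: 3^7 = 2187 > 29, so c > log_b(a).
Comparing c=7 vs log_b(a)=3.065:
7 > 3.065 => Case 3
Result: T(n) = O(n^7)
Master Theorem case = 3


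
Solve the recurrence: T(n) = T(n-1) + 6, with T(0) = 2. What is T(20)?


Unrolling the recurrence:
T(20) = T(19) + 6
       = T(18) + 6 + 6
       = T(17) + 6*3
       ...
       = T(0) + 6*20
       = 2 + 120 = 122


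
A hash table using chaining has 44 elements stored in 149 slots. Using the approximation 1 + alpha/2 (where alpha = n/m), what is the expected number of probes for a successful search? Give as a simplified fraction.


Load factor alpha = n/m = 44/149
Expected probes = 1 + alpha/2 = 1 + 44/(2*149)
= 1 + 44/298
= 298/298 + 44/298
= 342/298
Simplify: 171/149


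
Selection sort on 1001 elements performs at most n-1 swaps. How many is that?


Each of the 1000 passes places one element in its final position.
Pass 1: swap minimum into position 0
Pass 2: swap minimum of remaining into position 1
...
Pass 1000: last two elements, one swap
Maximum swaps = 1001 - 1 = 1000


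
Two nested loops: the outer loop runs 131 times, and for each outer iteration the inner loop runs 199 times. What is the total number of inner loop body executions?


Outer loop: 131 iterations
Inner loop: 199 iterations per outer iteration
Total = 131 * 199 = 26069


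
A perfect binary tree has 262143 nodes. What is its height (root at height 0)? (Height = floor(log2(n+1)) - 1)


For a perfect binary tree of height h: n = 2^(h+1) - 1, so h = log2(n+1) - 1.
  n + 1 = 262144 = 2^18
  log2(262144) = 18
  height = 18 - 1 = 17


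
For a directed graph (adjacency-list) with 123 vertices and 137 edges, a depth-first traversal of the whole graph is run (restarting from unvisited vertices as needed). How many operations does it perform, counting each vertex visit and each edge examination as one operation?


A full DFS traversal visits each vertex once and examines each edge once.
V = 123
E = 137
Sum = 123 + 137 = 260


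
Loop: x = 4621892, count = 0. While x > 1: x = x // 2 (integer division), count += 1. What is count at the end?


The variable x halves each step:
x = 4621892 -> 2310946 -> 1155473 -> 577736 -> 288868 -> 144434 -> 72217 -> 36108 -> 18054 -> 9027 -> 4513 -> 2256 -> 1128 -> 564 -> 282 -> 141 -> 70 -> 35 -> 17 -> 8 -> 4 -> 2 -> 1
Number of halvings = floor(log2(4621892)) = 22


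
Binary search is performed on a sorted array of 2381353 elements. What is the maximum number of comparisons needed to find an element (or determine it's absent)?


Binary search halves the search space each comparison:
  Step 1: search space = 2381353 -> 1190676
  Step 2: search space = 1190676 -> 595338
  Step 3: search space = 595338 -> 297669
  Step 4: search space = 297669 -> 148834
  Step 5: search space = 148834 -> 74417
  Step 6: search space = 74417 -> 37208
  Step 7: search space = 37208 -> 18604
  Step 8: search space = 18604 -> 9302
  Step 9: search space = 9302 -> 4651
  Step 10: search space = 4651 -> 2325
  Step 11: search space = 2325 -> 1162
  Step 12: search space = 1162 -> 581
  Step 13: search space = 581 -> 290
  Step 14: search space = 290 -> 145
  Step 15: search space = 145 -> 72
  Step 16: search space = 72 -> 36
  Step 17: search space = 36 -> 18
  Step 18: search space = 18 -> 9
  Step 19: search space = 9 -> 4
  Step 20: search space = 4 -> 2
  Step 21: search space = 2 -> 1
  Step 22: search space = 1 (final check)
Maximum comparisons = floor(log2(2381353)) + 1 = 21 + 1 = 22


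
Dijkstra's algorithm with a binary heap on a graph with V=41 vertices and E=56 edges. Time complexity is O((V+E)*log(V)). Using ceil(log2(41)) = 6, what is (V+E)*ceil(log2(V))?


Dijkstra with a binary heap: each vertex is extracted once, each edge may relax once.
Each heap operation costs O(log V).
V + E = 41 + 56 = 97
ceil(log2(41)) = 6 (since 2^5 = 32 < 41 <= 64 = 2^6)
Total heap work = (V+E) * ceil(log2(V)) = 97 * 6 = 582


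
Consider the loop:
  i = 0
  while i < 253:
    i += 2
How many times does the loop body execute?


Starting at i = 0, each iteration adds 2.
Iterations until i >= 253:
  Iteration 1: i = 0 -> i = 2
  Iteration 2: i = 2 -> i = 4
  Iteration 3: i = 4 -> i = 6
  Iteration 4: i = 6 -> i = 8
  Iteration 5: i = 8 -> i = 10
  Iteration 6: i = 10 -> i = 12
  Iteration 7: i = 12 -> i = 14
  Iteration 8: i = 14 -> i = 16
  ... continuing ...
Total iterations = ceil(253/2) = 127


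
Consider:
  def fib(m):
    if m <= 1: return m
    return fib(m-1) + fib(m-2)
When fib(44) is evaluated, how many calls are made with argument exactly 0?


Let N(m) = number of times fib(m) is called while evaluating fib(44).
N(44) = 1 (the initial call).
N(43) = 1 (only fib(44) calls it).
For 1 <= m <= 42: fib(m) is called by fib(m+1) and fib(m+2), so
  N(m) = N(m+1) + N(m+2).
fib(0) is called only by fib(2), so N(0) = N(2).
Walk down from m=44:
  N(44)=1, N(43)=1, N(42)=2, N(41)=3, N(40)=5, N(39)=8, N(38)=13, N(37)=21, N(36)=34, N(35)=55, N(34)=89, N(33)=144, N(32)=233, N(31)=377, N(30)=610, N(29)=987, N(28)=1597, N(27)=2584, N(26)=4181, N(25)=6765, N(24)=10946, N(23)=17711, N(22)=28657, N(21)=46368, N(20)=75025, N(19)=121393, N(18)=196418, N(17)=317811, N(16)=514229, N(15)=832040, N(14)=1346269, N(13)=2178309, N(12)=3524578, N(11)=5702887, N(10)=9227465, N(9)=14930352, N(8)=24157817, N(7)=39088169, N(6)=63245986, N(5)=102334155, N(4)=165580141, N(3)=267914296, N(2)=433494437, N(1)=701408733, N(0)=N(2)=433494437
N(0) = 433494437


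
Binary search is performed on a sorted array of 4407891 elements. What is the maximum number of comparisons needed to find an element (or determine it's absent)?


Binary search halves the search space each comparison:
  Step 1: search space = 4407891 -> 2203945
  Step 2: search space = 2203945 -> 1101972
  Step 3: search space = 1101972 -> 550986
  Step 4: search space = 550986 -> 275493
  Step 5: search space = 275493 -> 137746
  Step 6: search space = 137746 -> 68873
  Step 7: search space = 68873 -> 34436
  Step 8: search space = 34436 -> 17218
  Step 9: search space = 17218 -> 8609
  Step 10: search space = 8609 -> 4304
  Step 11: search space = 4304 -> 2152
  Step 12: search space = 2152 -> 1076
  Step 13: search space = 1076 -> 538
  Step 14: search space = 538 -> 269
  Step 15: search space = 269 -> 134
  Step 16: search space = 134 -> 67
  Step 17: search space = 67 -> 33
  Step 18: search space = 33 -> 16
  Step 19: search space = 16 -> 8
  Step 20: search space = 8 -> 4
  Step 21: search space = 4 -> 2
  Step 22: search space = 2 -> 1
  Step 23: search space = 1 (final check)
Maximum comparisons = floor(log2(4407891)) + 1 = 22 + 1 = 23


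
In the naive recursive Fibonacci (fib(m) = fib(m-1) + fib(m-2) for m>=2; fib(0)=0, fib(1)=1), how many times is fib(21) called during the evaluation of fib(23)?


Let N(m) = number of times fib(m) is called while evaluating fib(23).
N(23) = 1 (the initial call).
N(22) = 1 (only fib(23) calls it).
For 1 <= m <= 21: fib(m) is called by fib(m+1) and fib(m+2), so
  N(m) = N(m+1) + N(m+2).
fib(0) is called only by fib(2), so N(0) = N(2).
Walk down from m=23:
  N(23)=1, N(22)=1, N(21)=2
N(21) = 2


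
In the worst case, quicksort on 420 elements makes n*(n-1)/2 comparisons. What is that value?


Sum of comparisons per partition:
419 + 418 + ... + 1 + 0
= 420 * (420 - 1) / 2
= 420 * 419 / 2
= 87990


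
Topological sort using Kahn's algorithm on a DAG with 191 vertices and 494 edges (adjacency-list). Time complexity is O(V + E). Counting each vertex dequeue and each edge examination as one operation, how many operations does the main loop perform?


Kahn's algorithm:
  1. Compute in-degrees: O(V + E)
  2. Process queue: each vertex dequeued once (O(V))
     each edge examined once (O(E))
Total = V + E = 191 + 494 = 685


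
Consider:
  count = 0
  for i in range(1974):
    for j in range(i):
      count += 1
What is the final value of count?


For each i, the inner loop runs i times:
  i=0: inner runs 0 times
  i=1: inner runs 1 time
  i=2: inner runs 2 times
  i=3: inner runs 3 times
  i=4: inner runs 4 times
  i=5: inner runs 5 times
  i=6: inner runs 6 times
  i=7: inner runs 7 times
  ...
Total = 0 + 1 + 2 + ... + 1973 = 1974*(1974-1)/2 = 1947351


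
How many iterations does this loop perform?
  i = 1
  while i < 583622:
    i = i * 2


The loop variable doubles each iteration:
i = 1 -> 2 -> 4 -> 8 -> 16 -> 32 -> 64 -> 128 -> 256 -> 512 -> 1024 -> 2048 -> 4096 -> 8192 -> 16384 -> 32768 -> 65536 -> 131072 -> 262144 -> 524288 -> 1048576 (stop, 1048576 >= 583622)
Number of doublings = ceil(log2(583622)) = 20


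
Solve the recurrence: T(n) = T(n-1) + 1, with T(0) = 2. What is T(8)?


Unrolling the recurrence:
T(8) = T(7) + 1
       = T(6) + 1 + 1
       = T(5) + 1*3
       ...
       = T(0) + 1*8
       = 2 + 8 = 10


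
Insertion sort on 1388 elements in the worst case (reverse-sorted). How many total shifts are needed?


In the worst case (reverse-sorted), each element shifts past all previous:
  Element 1: 1 shifts
  Element 2: 2 shifts
  Element 3: 3 shifts
  Element 4: 4 shifts
  Element 5: 5 shifts
  ...
  Element 1387: 1387 shifts
Total = 1 + 2 + ... + 1387
= 1388*(1388-1)/2 = 962578


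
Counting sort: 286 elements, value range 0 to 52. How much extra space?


n = 286 (output array)
k = 53 (count array for 53 distinct values)
Extra space = 286 + 53 = 339


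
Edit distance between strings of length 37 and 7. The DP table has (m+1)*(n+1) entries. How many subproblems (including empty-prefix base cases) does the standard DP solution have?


The table includes base cases (empty prefixes).
Rows: (m+1) = 38
Columns: (n+1) = 8
Total = 38 * 8 = 304


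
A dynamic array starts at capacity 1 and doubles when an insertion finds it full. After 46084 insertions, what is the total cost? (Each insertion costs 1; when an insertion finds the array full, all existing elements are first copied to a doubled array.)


Insertion cost: 46084 (one per element)
Resizes occur just before inserting elements 2, 3, 5, 9, ...
Elements copied at each resize: 1 + 2 + 4 + 8 + 16 + 32 + 64 + 128 + 256 + 512 + 1024 + 2048 + 4096 + 8192 + 16384 + 32768
Sum of copies = 65535 (geometric series: 2^k - 1)
Total = 46084 + 65535 = 111619


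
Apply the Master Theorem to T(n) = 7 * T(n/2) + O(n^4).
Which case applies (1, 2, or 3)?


The Master Theorem: T(n) = a*T(n/b) + O(n^c)
  a = 7, b = 2, c = 4
log_b(a) = log_2(7) ~ 2.807
Compare b^c with a: 2^4 = 16 > 7, so c > log_b(a).
Since c > log_b(a), Case 3 applies.
T(n) = O(n^4)
Master Theorem case = 3


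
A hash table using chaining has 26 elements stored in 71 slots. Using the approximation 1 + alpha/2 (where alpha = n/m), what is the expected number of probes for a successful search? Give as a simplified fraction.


Load factor alpha = n/m = 26/71
Expected probes = 1 + alpha/2 = 1 + 26/(2*71)
= 1 + 26/142
= 142/142 + 26/142
= 168/142
Simplify: 84/71


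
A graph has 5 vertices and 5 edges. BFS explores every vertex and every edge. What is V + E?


A full BFS traversal dequeues each vertex once and examines each edge once.
Vertex visits: 5
Edge visits: 5
V + E = 5 + 5 = 10


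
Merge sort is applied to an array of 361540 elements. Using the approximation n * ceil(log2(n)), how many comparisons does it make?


Merge sort divides the array into halves recursively.
Number of levels = ceil(log2(361540)) = 19
At each level, approximately n = 361540 comparisons are needed for merging.
Total comparisons ~ n * ceil(log2(n)) = 361540 * 19 = 6869260


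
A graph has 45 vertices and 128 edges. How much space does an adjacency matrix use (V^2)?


Adjacency matrix: V x V grid of entries
Space = V^2 = 45^2 = 45 * 45 = 2025


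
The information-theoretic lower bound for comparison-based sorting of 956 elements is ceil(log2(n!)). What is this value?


A binary decision tree of height h has at most 2^h leaves and needs at least n! of them, so h >= ceil(log2(n!)).
956! is far too large to multiply out, so use Stirling's series:
  ln(n!) ~ n ln n - n + (1/2) ln(2 pi n) + 1/(12n)  (error below 1/(360 n^3), negligible here)
  ln(956) = 6.8627579
  n ln n = 956 * 6.8627579 = 6560.7966
  (1/2) ln(2 pi * 956) = (1/2) ln(6006.7252) = 4.3503
  1/(12*956) = 0.0001
  ln(956!) ~ 6560.7966 - 956 + 4.3503 + 0.0001 = 5609.1470
Convert to base 2: log2(956!) = 5609.1470 / ln 2 = 5609.1470 / 0.69314718 = 8092.2886
ceil(8092.2886) = 8093


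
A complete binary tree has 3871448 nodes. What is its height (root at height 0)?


In a complete binary tree, level k holds nodes 2^k .. 2^(k+1)-1 (1-indexed).
Height = floor(log2(n)) = floor(log2(3871448)) = 21
Check: 2^21 = 2097152 <= 3871448 < 4194304 = 2^22


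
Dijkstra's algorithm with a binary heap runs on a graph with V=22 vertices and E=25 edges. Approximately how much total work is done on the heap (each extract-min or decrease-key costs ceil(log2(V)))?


Dijkstra with a binary heap: each vertex is extracted once, each edge may relax once.
Each heap operation costs O(log V).
V + E = 22 + 25 = 47
ceil(log2(22)) = 5 (since 2^4 = 16 < 22 <= 32 = 2^5)
Total heap work = (V+E) * ceil(log2(V)) = 47 * 5 = 235


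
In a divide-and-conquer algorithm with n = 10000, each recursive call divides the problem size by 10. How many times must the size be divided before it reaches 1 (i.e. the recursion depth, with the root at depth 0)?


Number of divisions = log_10(10000)
Sizes: 10000 -> 1000 -> 100 -> 10 -> 1 (4 divisions)
Recursion depth = 4


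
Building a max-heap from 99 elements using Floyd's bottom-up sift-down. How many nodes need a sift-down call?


In a heap of 99 elements (0-indexed array):
  Last element index: 98
  Parent of last element: floor((98 - 1) / 2) = 48
  Internal nodes: indices 0 to 48
  Count = floor(99/2) = 49


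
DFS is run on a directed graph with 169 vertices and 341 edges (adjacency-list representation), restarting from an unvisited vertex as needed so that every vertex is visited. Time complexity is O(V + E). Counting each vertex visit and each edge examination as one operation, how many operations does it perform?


A full DFS traversal processes each vertex exactly once (push/pop on stack).
Each directed edge is examined once.
V = 169, E = 341
V + E = 510


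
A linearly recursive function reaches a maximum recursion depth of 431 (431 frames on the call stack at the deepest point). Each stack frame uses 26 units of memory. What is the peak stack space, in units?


Maximum recursion depth = 431 frames
Memory per frame = 26 units
Total stack space = depth * frame_size
= 431 * 26 = 11206


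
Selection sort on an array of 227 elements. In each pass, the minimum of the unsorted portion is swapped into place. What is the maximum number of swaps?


Selection sort performs one swap per pass:
  Pass 1: find min in positions 0 to 226, swap with position 0
  Pass 2: find min in positions 1 to 226, swap with position 1
  Pass 3: find min in positions 2 to 226, swap with position 2
  Pass 4: find min in positions 3 to 226, swap with position 3
  Pass 5: find min in positions 4 to 226, swap with position 4
  ... (221 more passes)
Total passes (and swaps) = n - 1 = 227 - 1 = 226


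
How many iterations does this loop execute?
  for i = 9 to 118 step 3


The loop variable i takes values starting at 9 and increments by 3 each iteration.
Sequence: i = 9, 12, 15, 18, 21, 24, 27, 30, 33, ...
The upper bound 118 is inclusive, so the count is floor((last - first) / step) + 1:
floor((118 - 9) / 3) + 1 = floor(109/3) + 1 = 36 + 1 = 37


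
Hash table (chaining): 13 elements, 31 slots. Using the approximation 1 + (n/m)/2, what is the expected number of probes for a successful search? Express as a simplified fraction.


Computing expected probes:
alpha = 13/31
= 1 + alpha/2
= 1 + 13/(2*31)
= (2*31 + 13) / (2*31)
= 75/62


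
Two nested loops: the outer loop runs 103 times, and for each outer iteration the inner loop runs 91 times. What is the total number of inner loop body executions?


Outer loop: 103 iterations
Inner loop: 91 iterations per outer iteration
Total = 103 * 91 = 9373


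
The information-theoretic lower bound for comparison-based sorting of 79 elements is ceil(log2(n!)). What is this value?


A binary decision tree of height h has at most 2^h leaves and needs at least n! of them, so h >= ceil(log2(n!)).
79! is far too large to multiply out, so use Stirling's series:
  ln(n!) ~ n ln n - n + (1/2) ln(2 pi n) + 1/(12n)  (error below 1/(360 n^3), negligible here)
  ln(79) = 4.3694479
  n ln n = 79 * 4.3694479 = 345.1864
  (1/2) ln(2 pi * 79) = (1/2) ln(496.3716) = 3.1037
  1/(12*79) = 0.0011
  ln(79!) ~ 345.1864 - 79 + 3.1037 + 0.0011 = 269.2912
Convert to base 2: log2(79!) = 269.2912 / ln 2 = 269.2912 / 0.69314718 = 388.5051
ceil(388.5051) = 389


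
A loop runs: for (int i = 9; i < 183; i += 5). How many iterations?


Loop starts at i = 9, increments by 5, stops when i >= 183.
Number of iterations = ceil((183 - 9) / 5)
= ceil(174 / 5)
= 35


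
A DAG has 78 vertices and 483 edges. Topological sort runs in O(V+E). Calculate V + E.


V = 78 (vertex processing)
E = 483 (edge processing)
V + E = 78 + 483 = 561


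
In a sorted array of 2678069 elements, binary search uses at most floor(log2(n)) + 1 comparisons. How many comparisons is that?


Halving sequence: 2678069 -> 1339034 -> 669517 -> 334758 -> 167379 -> 83689 -> 41844 -> 20922 -> 10461 -> 5230 -> 2615 -> 1307 -> 653 -> 326 -> 163 -> 81 -> 40 -> 20 -> 10 -> 5 -> 2 -> 1
Number of halvings = 21
Max comparisons = 21 + 1 = 22


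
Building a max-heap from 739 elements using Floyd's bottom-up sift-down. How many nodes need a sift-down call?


In a heap of 739 elements (0-indexed array):
  Last element index: 738
  Parent of last element: floor((738 - 1) / 2) = 368
  Internal nodes: indices 0 to 368
  Count = floor(739/2) = 369


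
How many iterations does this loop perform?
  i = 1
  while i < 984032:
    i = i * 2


The loop variable doubles each iteration:
i = 1 -> 2 -> 4 -> 8 -> 16 -> 32 -> 64 -> 128 -> 256 -> 512 -> 1024 -> 2048 -> 4096 -> 8192 -> 16384 -> 32768 -> 65536 -> 131072 -> 262144 -> 524288 -> 1048576 (stop, 1048576 >= 984032)
Number of doublings = ceil(log2(984032)) = 20


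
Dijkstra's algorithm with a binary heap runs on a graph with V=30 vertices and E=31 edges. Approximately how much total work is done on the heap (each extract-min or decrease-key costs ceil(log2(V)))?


Dijkstra with a binary heap: each vertex is extracted once, each edge may relax once.
Each heap operation costs O(log V).
V + E = 30 + 31 = 61
ceil(log2(30)) = 5 (since 2^4 = 16 < 30 <= 32 = 2^5)
Total heap work = (V+E) * ceil(log2(V)) = 61 * 5 = 305


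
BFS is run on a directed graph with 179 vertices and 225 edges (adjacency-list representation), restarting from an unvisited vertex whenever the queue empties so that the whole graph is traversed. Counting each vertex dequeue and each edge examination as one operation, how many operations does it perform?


A full BFS traversal dequeues each vertex exactly once and examines each directed edge exactly once.
V = 179 (vertex processing cost)
E = 225 (edge examination cost)
Total operations proportional to V + E = 179 + 225 = 404


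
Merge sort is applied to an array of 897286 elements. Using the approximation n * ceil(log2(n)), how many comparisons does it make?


Merge sort divides the array into halves recursively.
Number of levels = ceil(log2(897286)) = 20
At each level, approximately n = 897286 comparisons are needed for merging.
Total comparisons ~ n * ceil(log2(n)) = 897286 * 20 = 17945720


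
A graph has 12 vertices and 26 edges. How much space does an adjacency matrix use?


Adjacency matrix: V x V grid of entries
Space = V^2 = 12^2 = 12 * 12 = 144


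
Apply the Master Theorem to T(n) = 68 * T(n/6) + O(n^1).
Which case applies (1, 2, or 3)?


The Master Theorem: T(n) = a*T(n/b) + O(n^c)
  a = 68, b = 6, c = 1
log_b(a) = log_6(68) ~ 2.355
Compare b^c with a: 6^1 = 6 < 68, so c < log_b(a).
Since c < log_b(a), Case 1 applies.
T(n) = O(n^(log_6 68)) ~ O(n^2.355)
Master Theorem case = 1


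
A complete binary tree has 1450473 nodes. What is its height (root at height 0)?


In a complete binary tree, level k holds nodes 2^k .. 2^(k+1)-1 (1-indexed).
Height = floor(log2(n)) = floor(log2(1450473)) = 20
Check: 2^20 = 1048576 <= 1450473 < 2097152 = 2^21


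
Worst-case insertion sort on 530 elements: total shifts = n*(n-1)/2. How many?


Sum of shifts = 1 + 2 + 3 + ... + 529
= 530 * 529 / 2
= 280370 / 2
= 140185


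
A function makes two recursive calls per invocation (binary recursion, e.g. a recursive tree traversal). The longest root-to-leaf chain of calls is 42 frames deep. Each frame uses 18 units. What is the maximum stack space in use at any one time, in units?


Binary recursion: the two calls run one after the other, so only one root-to-leaf chain of frames is on the stack at a time.
Maximum depth (longest chain) = 42 frames
Each frame = 18 units
Max stack space = 42 * 18 = 756


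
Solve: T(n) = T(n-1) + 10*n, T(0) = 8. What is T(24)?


Expanding the recurrence:
T(24) = T(23) + 10*24
       = T(22) + 10*23 + 10*24
       ...
       = T(0) + 10*(1 + 2 + ... + 24)
       = 8 + 10 * 24*25/2
       = 8 + 10 * 300
       = 8 + 3000 = 3008


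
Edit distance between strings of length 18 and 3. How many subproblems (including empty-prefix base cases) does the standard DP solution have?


The table includes base cases (empty prefixes).
Rows: (m+1) = 19
Columns: (n+1) = 4
Total = 19 * 4 = 76


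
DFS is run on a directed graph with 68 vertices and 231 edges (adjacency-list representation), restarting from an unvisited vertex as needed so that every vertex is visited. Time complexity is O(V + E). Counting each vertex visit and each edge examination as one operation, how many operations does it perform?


A full DFS traversal processes each vertex exactly once (push/pop on stack).
Each directed edge is examined once.
V = 68, E = 231
V + E = 299


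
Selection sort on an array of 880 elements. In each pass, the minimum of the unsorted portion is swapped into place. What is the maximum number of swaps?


Selection sort performs one swap per pass:
  Pass 1: find min in positions 0 to 879, swap with position 0
  Pass 2: find min in positions 1 to 879, swap with position 1
  Pass 3: find min in positions 2 to 879, swap with position 2
  Pass 4: find min in positions 3 to 879, swap with position 3
  Pass 5: find min in positions 4 to 879, swap with position 4
  ... (874 more passes)
Total passes (and swaps) = n - 1 = 880 - 1 = 879


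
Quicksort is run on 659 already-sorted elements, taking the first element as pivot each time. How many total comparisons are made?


Sum of comparisons per partition:
658 + 657 + ... + 1 + 0
= 659 * (659 - 1) / 2
= 659 * 658 / 2
= 216811


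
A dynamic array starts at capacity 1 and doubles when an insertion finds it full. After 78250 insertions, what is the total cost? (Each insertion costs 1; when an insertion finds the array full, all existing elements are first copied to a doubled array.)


Insertion cost: 78250 (one per element)
Resizes occur just before inserting elements 2, 3, 5, 9, ...
Elements copied at each resize: 1 + 2 + 4 + 8 + 16 + 32 + 64 + 128 + 256 + 512 + 1024 + 2048 + 4096 + 8192 + 16384 + 32768 + 65536
Sum of copies = 131071 (geometric series: 2^k - 1)
Total = 78250 + 131071 = 209321


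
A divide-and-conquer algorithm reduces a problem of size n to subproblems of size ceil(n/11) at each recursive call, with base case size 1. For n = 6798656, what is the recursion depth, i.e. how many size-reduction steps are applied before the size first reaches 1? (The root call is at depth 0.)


Each step divides the size by 11 (rounding up); after k steps the size is ceil(n/11^k), which equals 1 exactly when 11^k >= n.
So the depth is the smallest k with 11^k >= 6798656, i.e. ceil(log_11(6798656)).
11^6 = 1771561 < 6798656 <= 19487171 = 11^7
Recursion depth = 7


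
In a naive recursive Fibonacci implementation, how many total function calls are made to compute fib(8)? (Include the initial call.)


Let C(m) = total calls to evaluate fib(m). Then C(0)=C(1)=1, and
C(m) = 1 + C(m-1) + C(m-2) for m >= 2.
Build the table (each entry = 1 + previous two):
  C(0) = 1
  C(1) = 1
  C(2) = 1 + 1 + 1 = 3
  C(3) = 1 + 3 + 1 = 5
  C(4) = 1 + 5 + 3 = 9
  C(5) = 1 + 9 + 5 = 15
  C(6) = 1 + 15 + 9 = 25
  C(7) = 1 + 25 + 15 = 41
  C(8) = 1 + 41 + 25 = 67
Total calls for fib(8) = 67


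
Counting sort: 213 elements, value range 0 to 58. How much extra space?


n = 213 (output array)
k = 59 (count array for 59 distinct values)
Extra space = 213 + 59 = 272


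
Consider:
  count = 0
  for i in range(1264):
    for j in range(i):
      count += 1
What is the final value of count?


For each i, the inner loop runs i times:
  i=0: inner runs 0 times
  i=1: inner runs 1 time
  i=2: inner runs 2 times
  i=3: inner runs 3 times
  i=4: inner runs 4 times
  i=5: inner runs 5 times
  i=6: inner runs 6 times
  i=7: inner runs 7 times
  ...
Total = 0 + 1 + 2 + ... + 1263 = 1264*(1264-1)/2 = 798216


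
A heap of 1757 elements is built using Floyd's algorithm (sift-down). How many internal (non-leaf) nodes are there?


Leaf nodes occupy roughly half the array.
Sift-down is called for each internal node, starting from the last one.
Internal nodes = floor(n/2) = floor(1757/2) = 878


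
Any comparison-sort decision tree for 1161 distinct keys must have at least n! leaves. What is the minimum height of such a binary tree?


A binary decision tree of height h has at most 2^h leaves and needs at least n! of them, so h >= ceil(log2(n!)).
1161! is far too large to multiply out, so use Stirling's series:
  ln(n!) ~ n ln n - n + (1/2) ln(2 pi n) + 1/(12n)  (error below 1/(360 n^3), negligible here)
  ln(1161) = 7.0570370
  n ln n = 1161 * 7.0570370 = 8193.2200
  (1/2) ln(2 pi * 1161) = (1/2) ln(7294.7781) = 4.4475
  1/(12*1161) = 0.0001
  ln(1161!) ~ 8193.2200 - 1161 + 4.4475 + 0.0001 = 7036.6676
Convert to base 2: log2(1161!) = 7036.6676 / ln 2 = 7036.6676 / 0.69314718 = 10151.7655
ceil(10151.7655) = 10152


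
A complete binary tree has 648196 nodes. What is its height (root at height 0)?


In a complete binary tree, level k holds nodes 2^k .. 2^(k+1)-1 (1-indexed).
Height = floor(log2(n)) = floor(log2(648196)) = 19
Check: 2^19 = 524288 <= 648196 < 1048576 = 2^20


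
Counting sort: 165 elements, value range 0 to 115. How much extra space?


n = 165 (output array)
k = 116 (count array for 116 distinct values)
Extra space = 165 + 116 = 281


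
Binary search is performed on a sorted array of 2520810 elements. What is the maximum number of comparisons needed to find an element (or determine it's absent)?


Binary search halves the search space each comparison:
  Step 1: search space = 2520810 -> 1260405
  Step 2: search space = 1260405 -> 630202
  Step 3: search space = 630202 -> 315101
  Step 4: search space = 315101 -> 157550
  Step 5: search space = 157550 -> 78775
  Step 6: search space = 78775 -> 39387
  Step 7: search space = 39387 -> 19693
  Step 8: search space = 19693 -> 9846
  Step 9: search space = 9846 -> 4923
  Step 10: search space = 4923 -> 2461
  Step 11: search space = 2461 -> 1230
  Step 12: search space = 1230 -> 615
  Step 13: search space = 615 -> 307
  Step 14: search space = 307 -> 153
  Step 15: search space = 153 -> 76
  Step 16: search space = 76 -> 38
  Step 17: search space = 38 -> 19
  Step 18: search space = 19 -> 9
  Step 19: search space = 9 -> 4
  Step 20: search space = 4 -> 2
  Step 21: search space = 2 -> 1
  Step 22: search space = 1 (final check)
Maximum comparisons = floor(log2(2520810)) + 1 = 21 + 1 = 22


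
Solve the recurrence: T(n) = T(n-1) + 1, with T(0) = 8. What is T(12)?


Unrolling the recurrence:
T(12) = T(11) + 1
       = T(10) + 1 + 1
       = T(9) + 1*3
       ...
       = T(0) + 1*12
       = 8 + 12 = 20


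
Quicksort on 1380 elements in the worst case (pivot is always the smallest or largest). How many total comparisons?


In the worst case, each partition step picks the worst pivot:
  Partition 1: 1379 comparisons (n-1 elements to compare)
  Partition 2: 1378 comparisons
  Partition 3: 1377 comparisons
  Partition 4: 1376 comparisons
  Partition 5: 1375 comparisons
  ...
  Last partition: 0 comparisons
Total = (n-1) + (n-2) + ... + 1 + 0 = n*(n-1)/2
= 1380*1379/2 = 951510


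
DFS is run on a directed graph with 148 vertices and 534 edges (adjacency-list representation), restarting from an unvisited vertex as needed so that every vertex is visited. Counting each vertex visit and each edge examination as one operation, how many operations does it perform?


A full DFS traversal processes each vertex exactly once (push/pop on stack).
Each directed edge is examined once.
V = 148, E = 534
V + E = 682


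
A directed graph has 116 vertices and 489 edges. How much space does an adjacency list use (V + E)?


Adjacency list: one list head per vertex + one entry per edge
Vertex heads: 116
Edge entries: 489
Total = 116 + 489 = 605


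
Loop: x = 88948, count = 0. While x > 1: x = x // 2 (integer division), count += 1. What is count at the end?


The variable x halves each step:
x = 88948 -> 44474 -> 22237 -> 11118 -> 5559 -> 2779 -> 1389 -> 694 -> 347 -> 173 -> 86 -> 43 -> 21 -> 10 -> 5 -> 2 -> 1
Number of halvings = floor(log2(88948)) = 16


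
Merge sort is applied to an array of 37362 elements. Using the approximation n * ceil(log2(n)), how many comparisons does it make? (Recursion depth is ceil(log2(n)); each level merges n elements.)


Merge sort divides the array into halves recursively.
Number of levels = ceil(log2(37362)) = 16
At each level, approximately n = 37362 comparisons are needed for merging.
Total comparisons ~ n * ceil(log2(n)) = 37362 * 16 = 597792


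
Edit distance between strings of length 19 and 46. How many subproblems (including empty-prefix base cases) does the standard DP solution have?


The table includes base cases (empty prefixes).
Rows: (m+1) = 20
Columns: (n+1) = 47
Total = 20 * 47 = 940


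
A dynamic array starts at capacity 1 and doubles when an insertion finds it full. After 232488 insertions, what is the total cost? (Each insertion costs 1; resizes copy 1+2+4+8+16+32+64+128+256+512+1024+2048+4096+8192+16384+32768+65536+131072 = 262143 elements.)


Insertion cost: 232488 (one per element)
Resizes occur just before inserting elements 2, 3, 5, 9, ...
Elements copied at each resize: 1 + 2 + 4 + 8 + 16 + 32 + 64 + 128 + 256 + 512 + 1024 + 2048 + 4096 + 8192 + 16384 + 32768 + 65536 + 131072
Sum of copies = 262143 (geometric series: 2^k - 1)
Total = 232488 + 262143 = 494631
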